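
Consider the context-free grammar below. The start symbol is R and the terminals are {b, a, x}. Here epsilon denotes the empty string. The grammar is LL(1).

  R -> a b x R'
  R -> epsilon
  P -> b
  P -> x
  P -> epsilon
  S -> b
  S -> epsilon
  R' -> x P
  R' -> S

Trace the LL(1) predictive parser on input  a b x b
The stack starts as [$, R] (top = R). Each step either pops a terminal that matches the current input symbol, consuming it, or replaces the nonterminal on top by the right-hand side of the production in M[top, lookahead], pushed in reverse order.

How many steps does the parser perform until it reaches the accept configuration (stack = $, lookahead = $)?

step 1: stack=$ R  input=a b x b $  — expand R -> a b x R'
step 2: stack=$ R' x b a  input=a b x b $  — match a
step 3: stack=$ R' x b  input=b x b $  — match b
step 4: stack=$ R' x  input=x b $  — match x
step 5: stack=$ R'  input=b $  — expand R' -> S
step 6: stack=$ S  input=b $  — expand S -> b
step 7: stack=$ b  input=b $  — match b
Accept reached after 7 steps.

7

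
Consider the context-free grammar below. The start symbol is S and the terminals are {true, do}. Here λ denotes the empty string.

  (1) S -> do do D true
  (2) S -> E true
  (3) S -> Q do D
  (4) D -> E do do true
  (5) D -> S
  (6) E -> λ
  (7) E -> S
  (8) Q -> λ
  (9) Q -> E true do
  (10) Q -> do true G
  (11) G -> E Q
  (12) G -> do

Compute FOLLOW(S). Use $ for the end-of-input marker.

FIRST(S): from S->do do D true we get {do}; from S->E true we get {do, true}; from S->Q do D we get {do, true}. So FIRST(S) = {do, true}.
FIRST(E): from E->λ we get {λ}; from E->S we get {do, true}. So FIRST(E) = {λ, do, true}.
FIRST(D): from D->E do do true we get {do, true}; from D->S we get {do, true}. So FIRST(D) = {do, true}.
FIRST(Q): from Q->λ we get {λ}; from Q->E true do we get {do, true}; from Q->do true G we get {do}. So FIRST(Q) = {λ, do, true}.
FIRST(G): from G->E Q we get {λ, do, true}; from G->do we get {do}. So FIRST(G) = {λ, do, true}.
FOLLOW(S) includes $ since S is the start symbol.
FOLLOW(S): in D->S, the suffix after S is empty, so FOLLOW(S) ⊇ FOLLOW(D) = {$, do, true}; in E->S, the suffix after S is empty, so FOLLOW(S) ⊇ FOLLOW(E) = {do, true}. Thus FOLLOW(S) = {$, do, true}.
FOLLOW(D): in S->do do D true, D is followed by true with FIRST {true}; in S->Q do D, the suffix after D is empty, so FOLLOW(D) ⊇ FOLLOW(S) = {$, do, true}. Thus FOLLOW(D) = {$, do, true}.
FOLLOW(E): in S->E true, E is followed by true with FIRST {true}; in D->E do do true, E is followed by do do true with FIRST {do}; in Q->E true do, E is followed by true do with FIRST {true}; in G->E Q, E is followed by Q with FIRST {λ, do, true}; in G->E Q, the suffix after E is nullable, so FOLLOW(E) ⊇ FOLLOW(G) = {do}. Thus FOLLOW(E) = {do, true}.
FOLLOW(Q): in S->Q do D, Q is followed by do D with FIRST {do}; in G->E Q, the suffix after Q is empty, so FOLLOW(Q) ⊇ FOLLOW(G) = {do}. Thus FOLLOW(Q) = {do}.
FOLLOW(G): in Q->do true G, the suffix after G is empty, so FOLLOW(G) ⊇ FOLLOW(Q) = {do}. Thus FOLLOW(G) = {do}.

{$, do, true}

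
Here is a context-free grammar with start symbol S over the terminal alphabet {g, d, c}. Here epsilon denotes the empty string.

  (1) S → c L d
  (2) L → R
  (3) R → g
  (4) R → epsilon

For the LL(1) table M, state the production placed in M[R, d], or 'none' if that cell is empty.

R → epsilon

FIRST(S) = {c}
FIRST(R) = {epsilon, g}
FIRST(L) = {epsilon, g}  (via R)
FOLLOW(S) includes $ since S is the start symbol.
FOLLOW(L): in S→c L d, L is followed by d with FIRST {d}. Thus FOLLOW(L) = {d}.
FOLLOW(R): in L→R, the suffix after R is empty, so FOLLOW(R) ⊇ FOLLOW(L) = {d}. Thus FOLLOW(R) = {d}.
For R → g: FIRST(g) = {g}, so it goes in M[R, t] for t ∈ {g}.
For R → epsilon: FIRST(epsilon) = {epsilon}, so it goes in M[R, t] for t ∈ {}; since epsilon ∈ FIRST, also for every t ∈ FOLLOW(R) = {d}.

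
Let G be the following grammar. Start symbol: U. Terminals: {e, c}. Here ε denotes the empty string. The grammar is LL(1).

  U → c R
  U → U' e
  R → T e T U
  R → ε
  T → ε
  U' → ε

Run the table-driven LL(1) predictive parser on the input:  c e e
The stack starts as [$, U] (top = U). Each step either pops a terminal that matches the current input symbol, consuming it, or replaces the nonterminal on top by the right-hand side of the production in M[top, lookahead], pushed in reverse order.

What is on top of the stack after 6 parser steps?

U

step 1: stack=$ U  input=c e e $  — expand U → c R
step 2: stack=$ R c  input=c e e $  — match c
step 3: stack=$ R  input=e e $  — expand R → T e T U
step 4: stack=$ U T e T  input=e e $  — expand T → ε
step 5: stack=$ U T e  input=e e $  — match e
step 6: stack=$ U T  input=e $  — expand T → ε
Stack after step 6: $ U (top = U).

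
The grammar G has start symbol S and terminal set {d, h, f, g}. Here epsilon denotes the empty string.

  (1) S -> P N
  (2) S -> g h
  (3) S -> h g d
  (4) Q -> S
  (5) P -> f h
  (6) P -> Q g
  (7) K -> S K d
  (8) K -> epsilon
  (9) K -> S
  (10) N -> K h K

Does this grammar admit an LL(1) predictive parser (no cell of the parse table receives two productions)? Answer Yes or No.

No

FIRST(S) = {f, g, h}
FIRST(Q) = {f, g, h}
FIRST(P) = {f, g, h}
FIRST(K) = {epsilon, f, g, h}
FIRST(N) = {f, g, h}
FOLLOW(S) = {$, d, f, g, h}
FOLLOW(Q) = {g}
FOLLOW(P) = {f, g, h}
FOLLOW(K) = {$, d, f, g, h}
FOLLOW(N) = {$, d, f, g, h}
Cell M[K, f] receives both K -> S K d and K -> epsilon and K -> S — the grammar is not LL(1).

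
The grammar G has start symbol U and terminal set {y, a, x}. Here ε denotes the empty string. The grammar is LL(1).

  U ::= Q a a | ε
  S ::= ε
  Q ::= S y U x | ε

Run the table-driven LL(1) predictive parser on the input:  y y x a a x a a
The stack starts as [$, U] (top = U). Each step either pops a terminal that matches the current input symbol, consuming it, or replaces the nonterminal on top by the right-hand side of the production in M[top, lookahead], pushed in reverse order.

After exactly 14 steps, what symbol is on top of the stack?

a

      Stack                Input              Action
   1  $ U                  y y x a a x a a $  expand U ::= Q a a
   2  $ a a Q              y y x a a x a a $  expand Q ::= S y U x
   3  $ a a x U y S        y y x a a x a a $  expand S ::= ε
   4  $ a a x U y          y y x a a x a a $  match y
   5  $ a a x U            y x a a x a a $    expand U ::= Q a a
   6  $ a a x a a Q        y x a a x a a $    expand Q ::= S y U x
   7  $ a a x a a x U y S  y x a a x a a $    expand S ::= ε
   8  $ a a x a a x U y    y x a a x a a $    match y
   9  $ a a x a a x U      x a a x a a $      expand U ::= ε
  10  $ a a x a a x        x a a x a a $      match x
  11  $ a a x a a          a a x a a $        match a
  12  $ a a x a            a x a a $          match a
  13  $ a a x              x a a $            match x
  14  $ a a                a a $              match a
Stack after step 14: $ a (top = a).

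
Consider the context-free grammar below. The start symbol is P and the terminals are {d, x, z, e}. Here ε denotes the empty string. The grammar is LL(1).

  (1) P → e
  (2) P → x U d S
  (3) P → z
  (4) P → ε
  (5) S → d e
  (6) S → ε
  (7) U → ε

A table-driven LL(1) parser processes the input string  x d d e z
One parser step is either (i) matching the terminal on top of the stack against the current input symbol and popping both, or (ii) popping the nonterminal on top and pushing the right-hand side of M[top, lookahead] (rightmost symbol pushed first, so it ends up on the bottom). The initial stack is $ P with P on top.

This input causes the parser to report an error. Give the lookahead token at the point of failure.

     Stack      Input        Action
  1  $ P        x d d e z $  expand P → x U d S
  2  $ S d U x  x d d e z $  match x
  3  $ S d U    d d e z $    expand U → ε
  4  $ S d      d d e z $    match d
  5  $ S        d e z $      expand S → d e
  6  $ e d      d e z $      match d
  7  $ e        e z $        match e
  8  $          z $          error: stack empty but input remains

z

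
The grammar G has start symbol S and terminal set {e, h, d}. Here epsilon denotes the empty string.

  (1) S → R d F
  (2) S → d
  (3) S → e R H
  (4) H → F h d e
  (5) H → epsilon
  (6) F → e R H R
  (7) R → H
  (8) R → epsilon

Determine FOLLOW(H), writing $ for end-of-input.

FIRST(F) = {e}
FIRST(H) = {epsilon, e}  (via F h d e)
FIRST(R) = {epsilon, e}  (via H)
FIRST(S) = {d, e}  (via R d F)
FOLLOW(S) includes $ since S is the start symbol.
FOLLOW(S): S appears on no right-hand side. Thus FOLLOW(S) = {$}.
FOLLOW(F): in S→R d F, the suffix after F is empty, so FOLLOW(F) ⊇ FOLLOW(S) = {$}; in H→F h d e, F is followed by h d e with FIRST {h}. Thus FOLLOW(F) = {$, h}.
FOLLOW(R): in S→R d F, R is followed by d F with FIRST {d}; in S→e R H, R is followed by H with FIRST {epsilon, e}; in S→e R H, the suffix after R is nullable, so FOLLOW(R) ⊇ FOLLOW(S) = {$}; in F→e R H R (occurrence 1), R is followed by H R with FIRST {epsilon, e}; in F→e R H R (occurrence 1), the suffix after R is nullable, so FOLLOW(R) ⊇ FOLLOW(F) = {$, h}; in F→e R H R (occurrence 2), the suffix after R is empty, so FOLLOW(R) ⊇ FOLLOW(F) = {$, h}. Thus FOLLOW(R) = {$, d, e, h}.
FOLLOW(H): in S→e R H, the suffix after H is empty, so FOLLOW(H) ⊇ FOLLOW(S) = {$}; in F→e R H R, H is followed by R with FIRST {epsilon, e}; in F→e R H R, the suffix after H is nullable, so FOLLOW(H) ⊇ FOLLOW(F) = {$, h}; in R→H, the suffix after H is empty, so FOLLOW(H) ⊇ FOLLOW(R) = {$, d, e, h}. Thus FOLLOW(H) = {$, d, e, h}.

{$, d, e, h}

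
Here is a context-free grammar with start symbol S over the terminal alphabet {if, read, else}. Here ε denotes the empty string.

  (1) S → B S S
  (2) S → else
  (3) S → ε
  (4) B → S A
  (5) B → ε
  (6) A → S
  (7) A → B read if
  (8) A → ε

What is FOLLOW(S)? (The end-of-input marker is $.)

{$, else, read}

FIRST(S): from S→B S S we get {ε, else, read}; from S→else we get {else}; from S→ε we get {ε}. So FIRST(S) = {ε, else, read}.
FIRST(B): from B→S A we get {ε, else, read}; from B→ε we get {ε}. So FIRST(B) = {ε, else, read}.
FIRST(A): from A→S we get {ε, else, read}; from A→B read if we get {else, read}; from A→ε we get {ε}. So FIRST(A) = {ε, else, read}.
FOLLOW(S) includes $ since S is the start symbol.
FOLLOW(S): in S→B S S (occurrence 1), S is followed by S with FIRST {ε, else, read}; in S→B S S (occurrence 1), the suffix after S is nullable (adds nothing new); in S→B S S (occurrence 2), the suffix after S is empty (adds nothing new); in B→S A, S is followed by A with FIRST {ε, else, read}; in B→S A, the suffix after S is nullable, so FOLLOW(S) ⊇ FOLLOW(B) = {$, else, read}; in A→S, the suffix after S is empty, so FOLLOW(S) ⊇ FOLLOW(A) = {$, else, read}. Thus FOLLOW(S) = {$, else, read}.
FOLLOW(B): in S→B S S, B is followed by S S with FIRST {ε, else, read}; in S→B S S, the suffix after B is nullable, so FOLLOW(B) ⊇ FOLLOW(S) = {$, else, read}; in A→B read if, B is followed by read if with FIRST {read}. Thus FOLLOW(B) = {$, else, read}.
FOLLOW(A): in B→S A, the suffix after A is empty, so FOLLOW(A) ⊇ FOLLOW(B) = {$, else, read}. Thus FOLLOW(A) = {$, else, read}.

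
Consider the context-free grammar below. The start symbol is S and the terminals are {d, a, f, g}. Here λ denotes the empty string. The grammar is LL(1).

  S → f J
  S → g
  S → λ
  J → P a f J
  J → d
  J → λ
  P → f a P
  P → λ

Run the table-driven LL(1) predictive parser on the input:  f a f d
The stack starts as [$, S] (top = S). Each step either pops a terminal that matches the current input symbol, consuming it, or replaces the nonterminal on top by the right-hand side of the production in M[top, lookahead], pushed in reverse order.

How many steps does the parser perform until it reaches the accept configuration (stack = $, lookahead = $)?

step 1: stack=$ S  input=f a f d $  — expand S → f J
step 2: stack=$ J f  input=f a f d $  — match f
step 3: stack=$ J  input=a f d $  — expand J → P a f J
step 4: stack=$ J f a P  input=a f d $  — expand P → λ
step 5: stack=$ J f a  input=a f d $  — match a
step 6: stack=$ J f  input=f d $  — match f
step 7: stack=$ J  input=d $  — expand J → d
step 8: stack=$ d  input=d $  — match d
Accept reached after 8 steps.

8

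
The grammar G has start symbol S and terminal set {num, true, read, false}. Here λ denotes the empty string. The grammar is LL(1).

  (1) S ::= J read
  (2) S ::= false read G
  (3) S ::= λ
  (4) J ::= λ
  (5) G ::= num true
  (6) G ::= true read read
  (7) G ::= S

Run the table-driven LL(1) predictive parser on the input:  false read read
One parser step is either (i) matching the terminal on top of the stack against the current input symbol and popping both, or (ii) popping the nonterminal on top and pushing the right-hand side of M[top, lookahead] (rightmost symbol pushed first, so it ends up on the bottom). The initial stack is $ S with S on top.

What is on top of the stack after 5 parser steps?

J

     Stack           Input              Action
  1  $ S             false read read $  expand S ::= false read G
  2  $ G read false  false read read $  match false
  3  $ G read        read read $        match read
  4  $ G             read $             expand G ::= S
  5  $ S             read $             expand S ::= J read
Stack after step 5: $ read J (top = J).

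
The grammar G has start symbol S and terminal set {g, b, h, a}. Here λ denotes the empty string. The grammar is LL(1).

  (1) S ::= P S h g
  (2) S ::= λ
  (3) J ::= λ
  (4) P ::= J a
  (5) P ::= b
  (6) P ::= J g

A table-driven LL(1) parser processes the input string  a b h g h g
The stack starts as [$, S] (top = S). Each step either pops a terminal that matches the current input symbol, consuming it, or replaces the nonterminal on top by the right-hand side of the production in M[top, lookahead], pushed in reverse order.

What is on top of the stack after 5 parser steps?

     Stack        Input          Action
  1  $ S          a b h g h g $  expand S ::= P S h g
  2  $ g h S P    a b h g h g $  expand P ::= J a
  3  $ g h S a J  a b h g h g $  expand J ::= λ
  4  $ g h S a    a b h g h g $  match a
  5  $ g h S      b h g h g $    expand S ::= P S h g
Stack after step 5: $ g h g h S P (top = P).

P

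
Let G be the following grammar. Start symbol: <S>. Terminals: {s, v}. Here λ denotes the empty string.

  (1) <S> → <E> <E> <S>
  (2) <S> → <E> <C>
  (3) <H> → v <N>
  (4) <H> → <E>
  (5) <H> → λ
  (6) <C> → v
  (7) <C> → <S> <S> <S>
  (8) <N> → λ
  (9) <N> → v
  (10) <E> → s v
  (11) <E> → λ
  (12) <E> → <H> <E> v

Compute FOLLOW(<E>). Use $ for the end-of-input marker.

FIRST(<N>): from <N>→λ we get {λ}; from <N>→v we get {v}. So FIRST(<N>) = {λ, v}.
FIRST(<S>): from <S>→<E> <E> <S> we get {s, v}; from <S>→<E> <C> we get {s, v}. So FIRST(<S>) = {s, v}.
FIRST(<C>): from <C>→v we get {v}; from <C>→<S> <S> <S> we get {s, v}. So FIRST(<C>) = {s, v}.
FIRST(<H>): from <H>→v <N> we get {v}; from <H>→<E> we get {λ, s, v}; from <H>→λ we get {λ}. So FIRST(<H>) = {λ, s, v}.
FIRST(<E>): from <E>→s v we get {s}; from <E>→λ we get {λ}; from <E>→<H> <E> v we get {s, v}. So FIRST(<E>) = {λ, s, v}.
FOLLOW(<S>) includes $ since <S> is the start symbol.
FOLLOW(<H>): in <E>→<H> <E> v, <H> is followed by <E> v with FIRST {s, v}. Thus FOLLOW(<H>) = {s, v}.
FOLLOW(<N>): in <H>→v <N>, the suffix after <N> is empty, so FOLLOW(<N>) ⊇ FOLLOW(<H>) = {s, v}. Thus FOLLOW(<N>) = {s, v}.
FOLLOW(<E>): in <S>→<E> <E> <S> (occurrence 1), <E> is followed by <E> <S> with FIRST {s, v}; in <S>→<E> <E> <S> (occurrence 2), <E> is followed by <S> with FIRST {s, v}; in <S>→<E> <C>, <E> is followed by <C> with FIRST {s, v}; in <H>→<E>, the suffix after <E> is empty, so FOLLOW(<E>) ⊇ FOLLOW(<H>) = {s, v}; in <E>→<H> <E> v, <E> is followed by v with FIRST {v}. Thus FOLLOW(<E>) = {s, v}.
FOLLOW(<S>): in <S>→<E> <E> <S>, the suffix after <S> is empty (adds nothing new); in <C>→<S> <S> <S> (occurrence 1), <S> is followed by <S> <S> with FIRST {s, v}; in <C>→<S> <S> <S> (occurrence 2), <S> is followed by <S> with FIRST {s, v}; in <C>→<S> <S> <S> (occurrence 3), the suffix after <S> is empty, so FOLLOW(<S>) ⊇ FOLLOW(<C>) = {$, s, v}. Thus FOLLOW(<S>) = {$, s, v}.
FOLLOW(<C>): in <S>→<E> <C>, the suffix after <C> is empty, so FOLLOW(<C>) ⊇ FOLLOW(<S>) = {$, s, v}. Thus FOLLOW(<C>) = {$, s, v}.

{s, v}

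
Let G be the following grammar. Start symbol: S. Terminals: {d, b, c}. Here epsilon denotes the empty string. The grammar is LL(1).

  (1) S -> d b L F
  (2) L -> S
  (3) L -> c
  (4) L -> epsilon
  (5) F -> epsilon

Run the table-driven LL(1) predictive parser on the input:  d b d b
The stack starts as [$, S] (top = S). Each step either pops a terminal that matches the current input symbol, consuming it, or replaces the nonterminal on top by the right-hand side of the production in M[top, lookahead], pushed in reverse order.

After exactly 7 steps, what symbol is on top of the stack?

L

     Stack        Input      Action
  1  $ S          d b d b $  expand S -> d b L F
  2  $ F L b d    d b d b $  match d
  3  $ F L b      b d b $    match b
  4  $ F L        d b $      expand L -> S
  5  $ F S        d b $      expand S -> d b L F
  6  $ F F L b d  d b $      match d
  7  $ F F L b    b $        match b
Stack after step 7: $ F F L (top = L).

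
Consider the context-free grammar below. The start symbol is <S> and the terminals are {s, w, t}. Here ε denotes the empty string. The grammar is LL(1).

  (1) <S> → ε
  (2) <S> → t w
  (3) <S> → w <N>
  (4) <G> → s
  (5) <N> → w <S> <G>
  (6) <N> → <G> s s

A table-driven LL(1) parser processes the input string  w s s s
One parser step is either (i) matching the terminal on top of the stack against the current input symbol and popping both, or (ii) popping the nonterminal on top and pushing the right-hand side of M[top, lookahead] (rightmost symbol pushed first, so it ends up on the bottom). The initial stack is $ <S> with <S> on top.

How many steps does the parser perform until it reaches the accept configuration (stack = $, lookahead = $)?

7

     Stack      Input      Action
  1  $ <S>      w s s s $  expand <S> → w <N>
  2  $ <N> w    w s s s $  match w
  3  $ <N>      s s s $    expand <N> → <G> s s
  4  $ s s <G>  s s s $    expand <G> → s
  5  $ s s s    s s s $    match s
  6  $ s s      s s $      match s
  7  $ s        s $        match s
Accept reached after 7 steps.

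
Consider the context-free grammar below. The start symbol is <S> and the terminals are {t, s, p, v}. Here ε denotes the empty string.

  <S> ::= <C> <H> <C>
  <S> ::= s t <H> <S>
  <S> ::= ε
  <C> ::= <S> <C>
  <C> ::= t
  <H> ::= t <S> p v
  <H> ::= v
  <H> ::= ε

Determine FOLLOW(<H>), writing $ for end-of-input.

FIRST(<H>): from <H>::=t <S> p v we get {t}; from <H>::=v we get {v}; from <H>::=ε we get {ε}. So FIRST(<H>) = {ε, t, v}.
FIRST(<S>): from <S>::=<C> <H> <C> we get {s, t}; from <S>::=s t <H> <S> we get {s}; from <S>::=ε we get {ε}. So FIRST(<S>) = {ε, s, t}.
FIRST(<C>): from <C>::=<S> <C> we get {s, t}; from <C>::=t we get {t}. So FIRST(<C>) = {s, t}.
FOLLOW(<S>) includes $ since <S> is the start symbol.
FOLLOW(<S>): in <S>::=s t <H> <S>, the suffix after <S> is empty (adds nothing new); in <C>::=<S> <C>, <S> is followed by <C> with FIRST {s, t}; in <H>::=t <S> p v, <S> is followed by p v with FIRST {p}. Thus FOLLOW(<S>) = {$, p, s, t}.
FOLLOW(<C>): in <S>::=<C> <H> <C> (occurrence 1), <C> is followed by <H> <C> with FIRST {s, t, v}; in <S>::=<C> <H> <C> (occurrence 2), the suffix after <C> is empty, so FOLLOW(<C>) ⊇ FOLLOW(<S>) = {$, p, s, t}; in <C>::=<S> <C>, the suffix after <C> is empty (adds nothing new). Thus FOLLOW(<C>) = {$, p, s, t, v}.
FOLLOW(<H>): in <S>::=<C> <H> <C>, <H> is followed by <C> with FIRST {s, t}; in <S>::=s t <H> <S>, <H> is followed by <S> with FIRST {ε, s, t}; in <S>::=s t <H> <S>, the suffix after <H> is nullable, so FOLLOW(<H>) ⊇ FOLLOW(<S>) = {$, p, s, t}. Thus FOLLOW(<H>) = {$, p, s, t}.

{$, p, s, t}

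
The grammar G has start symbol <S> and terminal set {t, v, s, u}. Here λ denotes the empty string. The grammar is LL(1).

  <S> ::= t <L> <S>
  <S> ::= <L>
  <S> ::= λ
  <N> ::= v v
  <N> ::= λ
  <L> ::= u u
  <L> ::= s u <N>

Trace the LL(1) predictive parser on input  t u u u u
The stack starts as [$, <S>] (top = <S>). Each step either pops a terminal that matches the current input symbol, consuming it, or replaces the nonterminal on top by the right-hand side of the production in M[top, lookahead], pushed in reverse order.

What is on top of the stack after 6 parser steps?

step 1: stack=$ <S>  input=t u u u u $  — expand <S> ::= t <L> <S>
step 2: stack=$ <S> <L> t  input=t u u u u $  — match t
step 3: stack=$ <S> <L>  input=u u u u $  — expand <L> ::= u u
step 4: stack=$ <S> u u  input=u u u u $  — match u
step 5: stack=$ <S> u  input=u u u $  — match u
step 6: stack=$ <S>  input=u u $  — expand <S> ::= <L>
Stack after step 6: $ <L> (top = <L>).

<L>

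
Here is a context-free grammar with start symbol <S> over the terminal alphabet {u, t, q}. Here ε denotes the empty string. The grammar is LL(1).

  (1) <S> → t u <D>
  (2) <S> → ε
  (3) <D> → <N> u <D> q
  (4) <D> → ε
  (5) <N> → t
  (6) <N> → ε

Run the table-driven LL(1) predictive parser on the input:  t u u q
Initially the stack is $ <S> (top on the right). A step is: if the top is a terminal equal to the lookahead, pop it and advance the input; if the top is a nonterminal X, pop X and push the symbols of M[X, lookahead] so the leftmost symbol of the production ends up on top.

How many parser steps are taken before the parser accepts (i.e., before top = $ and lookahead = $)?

8

     Stack          Input      Action
  1  $ <S>          t u u q $  expand <S> → t u <D>
  2  $ <D> u t      t u u q $  match t
  3  $ <D> u        u u q $    match u
  4  $ <D>          u q $      expand <D> → <N> u <D> q
  5  $ q <D> u <N>  u q $      expand <N> → ε
  6  $ q <D> u      u q $      match u
  7  $ q <D>        q $        expand <D> → ε
  8  $ q            q $        match q
Accept reached after 8 steps.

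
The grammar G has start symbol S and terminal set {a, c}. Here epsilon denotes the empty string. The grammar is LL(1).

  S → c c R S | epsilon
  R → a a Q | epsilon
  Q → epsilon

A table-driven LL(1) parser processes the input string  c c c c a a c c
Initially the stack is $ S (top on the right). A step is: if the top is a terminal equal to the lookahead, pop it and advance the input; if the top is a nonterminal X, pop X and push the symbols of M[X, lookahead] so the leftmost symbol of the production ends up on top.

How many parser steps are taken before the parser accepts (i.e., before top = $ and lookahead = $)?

16

      Stack      Input              Action
   1  $ S        c c c c a a c c $  expand S → c c R S
   2  $ S R c c  c c c c a a c c $  match c
   3  $ S R c    c c c a a c c $    match c
   4  $ S R      c c a a c c $      expand R → epsilon
   5  $ S        c c a a c c $      expand S → c c R S
   6  $ S R c c  c c a a c c $      match c
   7  $ S R c    c a a c c $        match c
   8  $ S R      a a c c $          expand R → a a Q
   9  $ S Q a a  a a c c $          match a
  10  $ S Q a    a c c $            match a
  11  $ S Q      c c $              expand Q → epsilon
  12  $ S        c c $              expand S → c c R S
  13  $ S R c c  c c $              match c
  14  $ S R c    c $                match c
  15  $ S R      $                  expand R → epsilon
  16  $ S        $                  expand S → epsilon
Accept reached after 16 steps.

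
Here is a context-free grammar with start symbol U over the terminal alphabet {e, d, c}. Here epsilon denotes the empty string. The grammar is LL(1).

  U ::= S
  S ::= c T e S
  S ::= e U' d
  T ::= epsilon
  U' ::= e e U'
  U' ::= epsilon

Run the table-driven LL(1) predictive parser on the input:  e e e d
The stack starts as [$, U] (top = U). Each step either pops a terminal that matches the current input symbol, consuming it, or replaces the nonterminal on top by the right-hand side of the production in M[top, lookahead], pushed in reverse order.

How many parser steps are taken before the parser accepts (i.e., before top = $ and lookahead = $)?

8

     Stack       Input      Action
  1  $ U         e e e d $  expand U ::= S
  2  $ S         e e e d $  expand S ::= e U' d
  3  $ d U' e    e e e d $  match e
  4  $ d U'      e e d $    expand U' ::= e e U'
  5  $ d U' e e  e e d $    match e
  6  $ d U' e    e d $      match e
  7  $ d U'      d $        expand U' ::= epsilon
  8  $ d         d $        match d
Accept reached after 8 steps.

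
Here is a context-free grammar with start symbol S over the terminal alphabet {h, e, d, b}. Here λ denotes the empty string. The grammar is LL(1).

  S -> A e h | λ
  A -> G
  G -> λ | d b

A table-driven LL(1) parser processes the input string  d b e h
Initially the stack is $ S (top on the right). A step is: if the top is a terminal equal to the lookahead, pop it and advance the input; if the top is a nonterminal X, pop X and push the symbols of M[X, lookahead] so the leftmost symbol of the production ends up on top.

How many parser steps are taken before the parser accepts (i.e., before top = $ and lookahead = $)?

     Stack      Input      Action
  1  $ S        d b e h $  expand S -> A e h
  2  $ h e A    d b e h $  expand A -> G
  3  $ h e G    d b e h $  expand G -> d b
  4  $ h e b d  d b e h $  match d
  5  $ h e b    b e h $    match b
  6  $ h e      e h $      match e
  7  $ h        h $        match h
Accept reached after 7 steps.

7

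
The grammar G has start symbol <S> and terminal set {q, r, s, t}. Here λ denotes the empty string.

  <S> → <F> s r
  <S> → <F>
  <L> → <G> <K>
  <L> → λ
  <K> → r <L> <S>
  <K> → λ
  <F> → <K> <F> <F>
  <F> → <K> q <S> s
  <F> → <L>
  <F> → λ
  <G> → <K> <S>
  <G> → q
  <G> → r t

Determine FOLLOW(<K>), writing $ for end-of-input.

{$, q, r, s}

FIRST(<K>) = {λ, r}
FIRST(<S>) = {λ, q, r, s}  (via <F> s r, <F>)
FIRST(<G>) = {λ, q, r, s}  (via <K> <S>)
FIRST(<L>) = {λ, q, r, s}  (via <G> <K>)
FIRST(<F>) = {λ, q, r, s}  (via <K> <F> <F>, <K> q <S> s, <L>)
FOLLOW(<S>) includes $ since <S> is the start symbol.
FOLLOW(<S>): in <K>→r <L> <S>, the suffix after <S> is empty, so FOLLOW(<S>) ⊇ FOLLOW(<K>) = {$, q, r, s}; in <F>→<K> q <S> s, <S> is followed by s with FIRST {s}; in <G>→<K> <S>, the suffix after <S> is empty, so FOLLOW(<S>) ⊇ FOLLOW(<G>) = {$, q, r, s}. Thus FOLLOW(<S>) = {$, q, r, s}.
FOLLOW(<F>): in <S>→<F> s r, <F> is followed by s r with FIRST {s}; in <S>→<F>, the suffix after <F> is empty, so FOLLOW(<F>) ⊇ FOLLOW(<S>) = {$, q, r, s}; in <F>→<K> <F> <F> (occurrence 1), <F> is followed by <F> with FIRST {λ, q, r, s}; in <F>→<K> <F> <F> (occurrence 1), the suffix after <F> is nullable (adds nothing new); in <F>→<K> <F> <F> (occurrence 2), the suffix after <F> is empty (adds nothing new). Thus FOLLOW(<F>) = {$, q, r, s}.
FOLLOW(<L>): in <K>→r <L> <S>, <L> is followed by <S> with FIRST {λ, q, r, s}; in <K>→r <L> <S>, the suffix after <L> is nullable, so FOLLOW(<L>) ⊇ FOLLOW(<K>) = {$, q, r, s}; in <F>→<L>, the suffix after <L> is empty, so FOLLOW(<L>) ⊇ FOLLOW(<F>) = {$, q, r, s}. Thus FOLLOW(<L>) = {$, q, r, s}.
FOLLOW(<G>): in <L>→<G> <K>, <G> is followed by <K> with FIRST {λ, r}; in <L>→<G> <K>, the suffix after <G> is nullable, so FOLLOW(<G>) ⊇ FOLLOW(<L>) = {$, q, r, s}. Thus FOLLOW(<G>) = {$, q, r, s}.
FOLLOW(<K>): in <L>→<G> <K>, the suffix after <K> is empty, so FOLLOW(<K>) ⊇ FOLLOW(<L>) = {$, q, r, s}; in <F>→<K> <F> <F>, <K> is followed by <F> <F> with FIRST {λ, q, r, s}; in <F>→<K> <F> <F>, the suffix after <K> is nullable, so FOLLOW(<K>) ⊇ FOLLOW(<F>) = {$, q, r, s}; in <F>→<K> q <S> s, <K> is followed by q <S> s with FIRST {q}; in <G>→<K> <S>, <K> is followed by <S> with FIRST {λ, q, r, s}; in <G>→<K> <S>, the suffix after <K> is nullable, so FOLLOW(<K>) ⊇ FOLLOW(<G>) = {$, q, r, s}. Thus FOLLOW(<K>) = {$, q, r, s}.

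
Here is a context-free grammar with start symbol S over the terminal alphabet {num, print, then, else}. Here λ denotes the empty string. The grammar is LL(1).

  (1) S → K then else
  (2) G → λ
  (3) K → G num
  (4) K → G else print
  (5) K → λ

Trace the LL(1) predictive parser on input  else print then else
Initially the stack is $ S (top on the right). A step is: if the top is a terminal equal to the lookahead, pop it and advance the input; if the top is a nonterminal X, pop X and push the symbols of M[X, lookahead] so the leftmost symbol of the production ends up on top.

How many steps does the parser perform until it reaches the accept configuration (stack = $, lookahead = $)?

7

step 1: stack=$ S  input=else print then else $  — expand S → K then else
step 2: stack=$ else then K  input=else print then else $  — expand K → G else print
step 3: stack=$ else then print else G  input=else print then else $  — expand G → λ
step 4: stack=$ else then print else  input=else print then else $  — match else
step 5: stack=$ else then print  input=print then else $  — match print
step 6: stack=$ else then  input=then else $  — match then
step 7: stack=$ else  input=else $  — match else
Accept reached after 7 steps.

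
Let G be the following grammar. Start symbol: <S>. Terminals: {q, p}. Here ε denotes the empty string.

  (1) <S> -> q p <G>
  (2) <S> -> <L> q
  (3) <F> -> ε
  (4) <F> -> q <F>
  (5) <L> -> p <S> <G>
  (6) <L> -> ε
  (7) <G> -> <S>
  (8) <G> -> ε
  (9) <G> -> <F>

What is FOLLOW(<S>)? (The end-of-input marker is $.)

{$, p, q}

FIRST(<F>): from <F>->ε we get {ε}; from <F>->q <F> we get {q}. So FIRST(<F>) = {ε, q}.
FIRST(<L>): from <L>->p <S> <G> we get {p}; from <L>->ε we get {ε}. So FIRST(<L>) = {ε, p}.
FIRST(<S>): from <S>->q p <G> we get {q}; from <S>-><L> q we get {p, q}. So FIRST(<S>) = {p, q}.
FIRST(<G>): from <G>-><S> we get {p, q}; from <G>->ε we get {ε}; from <G>-><F> we get {ε, q}. So FIRST(<G>) = {ε, p, q}.
FOLLOW(<S>) includes $ since <S> is the start symbol.
FOLLOW(<L>): in <S>-><L> q, <L> is followed by q with FIRST {q}. Thus FOLLOW(<L>) = {q}.
FOLLOW(<S>): in <L>->p <S> <G>, <S> is followed by <G> with FIRST {ε, p, q}; in <L>->p <S> <G>, the suffix after <S> is nullable, so FOLLOW(<S>) ⊇ FOLLOW(<L>) = {q}; in <G>-><S>, the suffix after <S> is empty, so FOLLOW(<S>) ⊇ FOLLOW(<G>) = {$, p, q}. Thus FOLLOW(<S>) = {$, p, q}.
FOLLOW(<G>): in <S>->q p <G>, the suffix after <G> is empty, so FOLLOW(<G>) ⊇ FOLLOW(<S>) = {$, p, q}; in <L>->p <S> <G>, the suffix after <G> is empty, so FOLLOW(<G>) ⊇ FOLLOW(<L>) = {q}. Thus FOLLOW(<G>) = {$, p, q}.
FOLLOW(<F>): in <F>->q <F>, the suffix after <F> is empty (adds nothing new); in <G>-><F>, the suffix after <F> is empty, so FOLLOW(<F>) ⊇ FOLLOW(<G>) = {$, p, q}. Thus FOLLOW(<F>) = {$, p, q}.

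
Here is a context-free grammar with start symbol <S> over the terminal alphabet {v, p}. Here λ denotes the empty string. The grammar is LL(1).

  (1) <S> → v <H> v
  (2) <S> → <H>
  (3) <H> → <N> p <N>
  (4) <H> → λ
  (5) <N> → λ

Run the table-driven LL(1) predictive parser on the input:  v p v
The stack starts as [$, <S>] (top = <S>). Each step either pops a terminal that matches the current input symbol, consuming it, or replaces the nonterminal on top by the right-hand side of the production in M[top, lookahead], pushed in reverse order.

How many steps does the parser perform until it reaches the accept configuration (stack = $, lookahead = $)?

step 1: stack=$ <S>  input=v p v $  — expand <S> → v <H> v
step 2: stack=$ v <H> v  input=v p v $  — match v
step 3: stack=$ v <H>  input=p v $  — expand <H> → <N> p <N>
step 4: stack=$ v <N> p <N>  input=p v $  — expand <N> → λ
step 5: stack=$ v <N> p  input=p v $  — match p
step 6: stack=$ v <N>  input=v $  — expand <N> → λ
step 7: stack=$ v  input=v $  — match v
Accept reached after 7 steps.

7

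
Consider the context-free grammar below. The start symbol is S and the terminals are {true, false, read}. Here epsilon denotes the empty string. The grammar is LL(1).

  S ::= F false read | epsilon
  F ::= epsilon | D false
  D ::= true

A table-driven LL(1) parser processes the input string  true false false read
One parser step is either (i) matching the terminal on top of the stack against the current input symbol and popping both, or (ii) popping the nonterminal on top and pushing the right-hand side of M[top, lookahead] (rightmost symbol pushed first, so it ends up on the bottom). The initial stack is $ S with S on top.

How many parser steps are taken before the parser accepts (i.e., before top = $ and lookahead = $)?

     Stack                    Input                    Action
  1  $ S                      true false false read $  expand S ::= F false read
  2  $ read false F           true false false read $  expand F ::= D false
  3  $ read false false D     true false false read $  expand D ::= true
  4  $ read false false true  true false false read $  match true
  5  $ read false false       false false read $       match false
  6  $ read false             false read $             match false
  7  $ read                   read $                   match read
Accept reached after 7 steps.

7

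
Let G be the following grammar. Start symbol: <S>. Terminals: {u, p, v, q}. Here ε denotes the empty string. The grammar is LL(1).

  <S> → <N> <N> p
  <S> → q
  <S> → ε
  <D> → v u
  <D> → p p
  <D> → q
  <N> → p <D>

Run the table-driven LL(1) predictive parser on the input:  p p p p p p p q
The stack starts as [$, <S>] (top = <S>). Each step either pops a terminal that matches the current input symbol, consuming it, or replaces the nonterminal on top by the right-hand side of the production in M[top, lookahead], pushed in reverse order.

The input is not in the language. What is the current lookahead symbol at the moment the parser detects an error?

q

      Stack          Input              Action
   1  $ <S>          p p p p p p p q $  expand <S> → <N> <N> p
   2  $ p <N> <N>    p p p p p p p q $  expand <N> → p <D>
   3  $ p <N> <D> p  p p p p p p p q $  match p
   4  $ p <N> <D>    p p p p p p q $    expand <D> → p p
   5  $ p <N> p p    p p p p p p q $    match p
   6  $ p <N> p      p p p p p q $      match p
   7  $ p <N>        p p p p q $        expand <N> → p <D>
   8  $ p <D> p      p p p p q $        match p
   9  $ p <D>        p p p q $          expand <D> → p p
  10  $ p p p        p p p q $          match p
  11  $ p p          p p q $            match p
  12  $ p            p q $              match p
  13  $              q $                error: stack empty but input remains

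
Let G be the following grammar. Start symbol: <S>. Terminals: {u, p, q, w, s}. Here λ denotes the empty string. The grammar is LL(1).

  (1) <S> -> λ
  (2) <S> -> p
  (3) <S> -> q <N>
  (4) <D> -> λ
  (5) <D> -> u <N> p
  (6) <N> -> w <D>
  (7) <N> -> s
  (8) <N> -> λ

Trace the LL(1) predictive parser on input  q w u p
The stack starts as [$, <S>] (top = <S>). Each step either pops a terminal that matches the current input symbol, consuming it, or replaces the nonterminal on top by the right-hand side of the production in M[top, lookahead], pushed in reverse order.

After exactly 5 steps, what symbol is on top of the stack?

step 1: stack=$ <S>  input=q w u p $  — expand <S> -> q <N>
step 2: stack=$ <N> q  input=q w u p $  — match q
step 3: stack=$ <N>  input=w u p $  — expand <N> -> w <D>
step 4: stack=$ <D> w  input=w u p $  — match w
step 5: stack=$ <D>  input=u p $  — expand <D> -> u <N> p
Stack after step 5: $ p <N> u (top = u).

u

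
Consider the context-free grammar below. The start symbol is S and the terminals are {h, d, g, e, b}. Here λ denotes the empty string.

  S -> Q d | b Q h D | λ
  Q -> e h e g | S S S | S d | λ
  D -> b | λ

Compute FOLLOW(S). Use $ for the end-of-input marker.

{$, b, d, e, h}

FIRST(D): from D->b we get {b}; from D->λ we get {λ}. So FIRST(D) = {λ, b}.
FIRST(S): from S->Q d we get {b, d, e}; from S->b Q h D we get {b}; from S->λ we get {λ}. So FIRST(S) = {λ, b, d, e}.
FIRST(Q): from Q->e h e g we get {e}; from Q->S S S we get {λ, b, d, e}; from Q->S d we get {b, d, e}; from Q->λ we get {λ}. So FIRST(Q) = {λ, b, d, e}.
FOLLOW(S) includes $ since S is the start symbol.
FOLLOW(Q): in S->Q d, Q is followed by d with FIRST {d}; in S->b Q h D, Q is followed by h D with FIRST {h}. Thus FOLLOW(Q) = {d, h}.
FOLLOW(S): in Q->S S S (occurrence 1), S is followed by S S with FIRST {λ, b, d, e}; in Q->S S S (occurrence 1), the suffix after S is nullable, so FOLLOW(S) ⊇ FOLLOW(Q) = {d, h}; in Q->S S S (occurrence 2), S is followed by S with FIRST {λ, b, d, e}; in Q->S S S (occurrence 2), the suffix after S is nullable, so FOLLOW(S) ⊇ FOLLOW(Q) = {d, h}; in Q->S S S (occurrence 3), the suffix after S is empty, so FOLLOW(S) ⊇ FOLLOW(Q) = {d, h}; in Q->S d, S is followed by d with FIRST {d}. Thus FOLLOW(S) = {$, b, d, e, h}.
FOLLOW(D): in S->b Q h D, the suffix after D is empty, so FOLLOW(D) ⊇ FOLLOW(S) = {$, b, d, e, h}. Thus FOLLOW(D) = {$, b, d, e, h}.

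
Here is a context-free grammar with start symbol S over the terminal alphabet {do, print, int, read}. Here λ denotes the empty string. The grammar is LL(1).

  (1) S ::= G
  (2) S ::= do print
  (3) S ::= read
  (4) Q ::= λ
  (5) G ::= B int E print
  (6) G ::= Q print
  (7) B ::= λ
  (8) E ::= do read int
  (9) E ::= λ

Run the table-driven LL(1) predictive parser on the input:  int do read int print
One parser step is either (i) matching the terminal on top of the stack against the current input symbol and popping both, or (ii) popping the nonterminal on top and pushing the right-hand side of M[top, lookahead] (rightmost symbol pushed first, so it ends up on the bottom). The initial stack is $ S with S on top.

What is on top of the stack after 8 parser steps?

print

     Stack                Input                    Action
  1  $ S                  int do read int print $  expand S ::= G
  2  $ G                  int do read int print $  expand G ::= B int E print
  3  $ print E int B      int do read int print $  expand B ::= λ
  4  $ print E int        int do read int print $  match int
  5  $ print E            do read int print $      expand E ::= do read int
  6  $ print int read do  do read int print $      match do
  7  $ print int read     read int print $         match read
  8  $ print int          int print $              match int
Stack after step 8: $ print (top = print).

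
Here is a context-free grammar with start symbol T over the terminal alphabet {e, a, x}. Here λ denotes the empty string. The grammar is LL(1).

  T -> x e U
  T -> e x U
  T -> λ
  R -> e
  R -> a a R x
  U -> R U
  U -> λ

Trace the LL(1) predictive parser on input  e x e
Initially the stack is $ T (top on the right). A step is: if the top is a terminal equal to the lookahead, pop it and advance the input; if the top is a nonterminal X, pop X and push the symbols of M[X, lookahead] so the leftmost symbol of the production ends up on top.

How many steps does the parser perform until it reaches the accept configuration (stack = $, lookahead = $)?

7

step 1: stack=$ T  input=e x e $  — expand T -> e x U
step 2: stack=$ U x e  input=e x e $  — match e
step 3: stack=$ U x  input=x e $  — match x
step 4: stack=$ U  input=e $  — expand U -> R U
step 5: stack=$ U R  input=e $  — expand R -> e
step 6: stack=$ U e  input=e $  — match e
step 7: stack=$ U  input=$  — expand U -> λ
Accept reached after 7 steps.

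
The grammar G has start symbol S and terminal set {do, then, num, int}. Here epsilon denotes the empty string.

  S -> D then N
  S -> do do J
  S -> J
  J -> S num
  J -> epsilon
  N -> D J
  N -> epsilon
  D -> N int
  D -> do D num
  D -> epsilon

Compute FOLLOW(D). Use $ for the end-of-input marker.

{$, do, int, num, then}

FIRST(S): from S->D then N we get {do, int, num, then}; from S->do do J we get {do}; from S->J we get {epsilon, do, int, num, then}. So FIRST(S) = {epsilon, do, int, num, then}.
FIRST(J): from J->S num we get {do, int, num, then}; from J->epsilon we get {epsilon}. So FIRST(J) = {epsilon, do, int, num, then}.
FIRST(N): from N->D J we get {epsilon, do, int, num, then}; from N->epsilon we get {epsilon}. So FIRST(N) = {epsilon, do, int, num, then}.
FIRST(D): from D->N int we get {do, int, num, then}; from D->do D num we get {do}; from D->epsilon we get {epsilon}. So FIRST(D) = {epsilon, do, int, num, then}.
FOLLOW(S) includes $ since S is the start symbol.
FOLLOW(S): in J->S num, S is followed by num with FIRST {num}. Thus FOLLOW(S) = {$, num}.
FOLLOW(N): in S->D then N, the suffix after N is empty, so FOLLOW(N) ⊇ FOLLOW(S) = {$, num}; in D->N int, N is followed by int with FIRST {int}. Thus FOLLOW(N) = {$, int, num}.
FOLLOW(J): in S->do do J, the suffix after J is empty, so FOLLOW(J) ⊇ FOLLOW(S) = {$, num}; in S->J, the suffix after J is empty, so FOLLOW(J) ⊇ FOLLOW(S) = {$, num}; in N->D J, the suffix after J is empty, so FOLLOW(J) ⊇ FOLLOW(N) = {$, int, num}. Thus FOLLOW(J) = {$, int, num}.
FOLLOW(D): in S->D then N, D is followed by then N with FIRST {then}; in N->D J, D is followed by J with FIRST {epsilon, do, int, num, then}; in N->D J, the suffix after D is nullable, so FOLLOW(D) ⊇ FOLLOW(N) = {$, int, num}; in D->do D num, D is followed by num with FIRST {num}. Thus FOLLOW(D) = {$, do, int, num, then}.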